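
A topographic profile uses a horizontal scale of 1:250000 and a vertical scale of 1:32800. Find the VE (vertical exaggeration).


VE = horizontal_scale / vertical_scale = 250000 / 32800 ≈ 7.6

7.6x


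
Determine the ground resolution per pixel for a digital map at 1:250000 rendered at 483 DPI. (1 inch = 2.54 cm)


pixel_cm = 2.54 / 483 ≈ 0.005259 cm
ground = pixel_cm * 250000 / 100 = 2.54 * 250000 / (483 * 100) = 635000 / 48300 ≈ 13.15 m

13.15 m


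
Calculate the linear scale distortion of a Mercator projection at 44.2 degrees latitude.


SF = 1 / cos(44.2) = 1 / 0.716911 = 1.395

1.395


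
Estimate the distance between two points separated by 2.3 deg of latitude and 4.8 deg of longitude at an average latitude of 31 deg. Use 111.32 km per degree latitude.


dlat_km = 2.3 * 111.32 = 256.036
dlon_km = 4.8 * 111.32 * cos(31) ≈ 458.015
dist = sqrt(256.036^2 + 458.015^2) ≈ 524.7 km

524.7 km


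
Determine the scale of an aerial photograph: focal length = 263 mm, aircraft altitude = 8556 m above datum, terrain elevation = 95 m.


scale = f / (H - h) = 263 mm / 8461 m = 263 / 8461000 = 1:32171

1:32171


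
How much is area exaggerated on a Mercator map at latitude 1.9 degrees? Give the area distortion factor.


area_distortion = 1/cos^2(1.9) = 1.001

1.001


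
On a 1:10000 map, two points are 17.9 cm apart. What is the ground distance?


ground = 17.9 cm * 10000 / 100 = 1790.0 m = 1.79 km

1.79 km


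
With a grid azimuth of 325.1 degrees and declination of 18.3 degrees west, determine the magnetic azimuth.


magnetic azimuth = grid azimuth - declination (east +ve)
mag_az = 325.1 - -18.3 = 343.4 degrees

343.4 degrees


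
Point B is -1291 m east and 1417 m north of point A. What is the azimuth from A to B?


az = atan2(-1291, 1417) = -42.3 deg
adjusted to 0-360: 317.7 degrees

317.7 degrees


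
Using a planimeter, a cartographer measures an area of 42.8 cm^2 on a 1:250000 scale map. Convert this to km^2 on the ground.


ground_area = 42.8 * (250000/100)^2 = 267500000.0 m^2 = 267.5 km^2

267.5 km^2


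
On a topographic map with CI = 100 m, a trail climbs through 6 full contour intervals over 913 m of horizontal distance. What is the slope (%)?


elevation change = 6 * 100 = 600 m
slope = 600 / 913 * 100 = 65.7%

65.7%


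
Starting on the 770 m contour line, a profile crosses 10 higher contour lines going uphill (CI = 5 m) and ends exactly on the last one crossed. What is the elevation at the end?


elevation = 770 + 10 * 5 = 820 m

820 m


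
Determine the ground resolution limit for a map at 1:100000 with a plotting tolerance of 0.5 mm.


ground = 0.5 mm * 100000 / 1000 = 50.0 m

50.0 m


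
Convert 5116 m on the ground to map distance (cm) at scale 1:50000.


map_cm = 5116 * 100 / 50000 = 10.232 cm ≈ 10.23 cm

10.23 cm


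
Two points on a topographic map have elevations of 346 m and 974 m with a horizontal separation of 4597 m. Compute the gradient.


gradient = (974 - 346) / 4597 = 628 / 4597 = 0.1366

0.1366


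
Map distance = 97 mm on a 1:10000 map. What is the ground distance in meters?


ground = 97 mm * 10000 / 1000 = 970.0 m

970.0 m


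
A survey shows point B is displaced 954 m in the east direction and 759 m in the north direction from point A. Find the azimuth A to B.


az = atan2(954, 759) = 51.5 deg
adjusted to 0-360: 51.5 degrees

51.5 degrees


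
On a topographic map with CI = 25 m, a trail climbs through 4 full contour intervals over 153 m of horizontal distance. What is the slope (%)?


elevation change = 4 * 25 = 100 m
slope = 100 / 153 * 100 = 65.4%

65.4%


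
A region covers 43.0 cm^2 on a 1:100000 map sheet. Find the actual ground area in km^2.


ground_area = 43.0 * (100000/100)^2 = 43000000.0 m^2 = 43.0 km^2

43.0 km^2


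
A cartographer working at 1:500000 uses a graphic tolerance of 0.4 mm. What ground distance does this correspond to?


ground = 0.4 mm * 500000 / 1000 = 200.0 m

200.0 m


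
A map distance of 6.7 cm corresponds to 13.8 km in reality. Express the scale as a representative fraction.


ground = 13.8 km = 1380000 cm; RF denominator = ground / map = 1380000 / 6.7 ≈ 205970; RF = 1:205970

1:205970


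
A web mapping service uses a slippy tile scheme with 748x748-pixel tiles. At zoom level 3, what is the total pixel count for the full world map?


tiles per axis = 2^3 = 8
total tiles = 8^2 = 64
pixels per axis = 8 * 748 = 5984
total pixels = 5984^2 = 35808256

35808256 pixels


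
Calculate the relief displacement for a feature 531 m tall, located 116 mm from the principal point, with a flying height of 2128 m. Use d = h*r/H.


d = h * r / H = 531 * 116 / 2128 = 28.95 mm

28.95 mm


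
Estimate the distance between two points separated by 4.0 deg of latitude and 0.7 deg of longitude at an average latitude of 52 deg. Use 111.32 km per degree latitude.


dlat_km = 4.0 * 111.32 = 445.28
dlon_km = 0.7 * 111.32 * cos(52) ≈ 47.975
dist = sqrt(445.28^2 + 47.975^2) ≈ 447.9 km

447.9 km


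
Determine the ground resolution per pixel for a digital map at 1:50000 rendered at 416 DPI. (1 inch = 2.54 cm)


pixel_cm = 2.54 / 416 ≈ 0.006106 cm
ground = pixel_cm * 50000 / 100 = 2.54 * 50000 / (416 * 100) = 127000 / 41600 ≈ 3.05 m

3.05 m


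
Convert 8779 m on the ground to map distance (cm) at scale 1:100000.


map_cm = 8779 * 100 / 100000 = 8.779 cm ≈ 8.78 cm

8.78 cm


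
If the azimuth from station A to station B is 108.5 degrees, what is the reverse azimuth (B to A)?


back azimuth = (108.5 + 180) mod 360 = 288.5 degrees

288.5 degrees


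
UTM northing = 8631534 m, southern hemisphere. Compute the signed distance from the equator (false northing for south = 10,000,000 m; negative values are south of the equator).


For southern: actual = 8631534 - 10000000 = -1368466 m

-1368466 m


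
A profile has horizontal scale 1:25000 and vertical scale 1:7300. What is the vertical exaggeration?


VE = horizontal_scale / vertical_scale = 25000 / 7300 ≈ 3.4

3.4x


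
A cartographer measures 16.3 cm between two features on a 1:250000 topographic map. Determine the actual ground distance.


ground = 16.3 cm * 250000 / 100 = 40750.0 m = 40.75 km

40.75 km


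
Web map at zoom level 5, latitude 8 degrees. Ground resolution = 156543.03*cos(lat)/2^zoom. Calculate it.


res = 156543.03 * cos(8) / 2^5 = 156543.03 * 0.99026807 / 32 = 4844.36 m/pixel

4844.36 m/pixel


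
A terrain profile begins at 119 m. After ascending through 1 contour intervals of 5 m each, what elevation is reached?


elevation = 119 + 1 * 5 = 124 m

124 m


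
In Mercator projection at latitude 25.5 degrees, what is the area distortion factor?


area_distortion = 1/cos^2(25.5) = 1.228

1.228


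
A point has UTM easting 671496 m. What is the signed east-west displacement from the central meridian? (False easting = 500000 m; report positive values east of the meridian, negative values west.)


displacement = 671496 - 500000 = 171496 m

171496 m


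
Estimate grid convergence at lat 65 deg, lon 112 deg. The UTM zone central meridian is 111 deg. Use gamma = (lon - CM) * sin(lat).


gamma = (112 - 111) * sin(65) = 1 * 0.906308 = 0.906 degrees

0.906 degrees


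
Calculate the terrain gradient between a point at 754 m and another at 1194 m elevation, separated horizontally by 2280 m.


gradient = (1194 - 754) / 2280 = 440 / 2280 = 0.193

0.193


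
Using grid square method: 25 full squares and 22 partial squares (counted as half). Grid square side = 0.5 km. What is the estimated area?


effective squares = 25 + 22 * 0.5 = 36.0
area = 36.0 * 0.25 = 9.0 km^2

9.0 km^2


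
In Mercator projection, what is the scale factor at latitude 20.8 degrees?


SF = 1 / cos(20.8) = 1 / 0.934826 = 1.07

1.07


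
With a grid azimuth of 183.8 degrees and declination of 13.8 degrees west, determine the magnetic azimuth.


magnetic azimuth = grid azimuth - declination (east +ve)
mag_az = 183.8 - -13.8 = 197.6 degrees

197.6 degrees


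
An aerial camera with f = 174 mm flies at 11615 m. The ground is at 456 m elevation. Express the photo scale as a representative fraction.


scale = f / (H - h) = 174 mm / 11159 m = 174 / 11159000 = 1:64132

1:64132


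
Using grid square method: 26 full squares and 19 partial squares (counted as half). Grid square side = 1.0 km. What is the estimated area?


effective squares = 26 + 19 * 0.5 = 35.5
area = 35.5 * 1.0 = 35.5 km^2

35.5 km^2


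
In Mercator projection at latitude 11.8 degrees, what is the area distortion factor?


area_distortion = 1/cos^2(11.8) = 1.044

1.044


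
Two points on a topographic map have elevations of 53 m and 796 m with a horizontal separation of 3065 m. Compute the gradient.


gradient = (796 - 53) / 3065 = 743 / 3065 = 0.2424

0.2424


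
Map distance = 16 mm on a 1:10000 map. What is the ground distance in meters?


ground = 16 mm * 10000 / 1000 = 160.0 m

160.0 m


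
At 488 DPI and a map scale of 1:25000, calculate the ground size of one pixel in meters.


pixel_cm = 2.54 / 488 ≈ 0.005205 cm
ground = pixel_cm * 25000 / 100 = 2.54 * 25000 / (488 * 100) = 63500 / 48800 ≈ 1.3 m

1.3 m


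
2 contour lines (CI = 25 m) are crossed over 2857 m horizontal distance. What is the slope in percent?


elevation change = 2 * 25 = 50 m
slope = 50 / 2857 * 100 = 1.8%

1.8%


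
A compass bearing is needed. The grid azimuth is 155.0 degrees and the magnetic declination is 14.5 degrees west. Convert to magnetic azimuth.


magnetic azimuth = grid azimuth - declination (east +ve)
mag_az = 155.0 - -14.5 = 169.5 degrees

169.5 degrees


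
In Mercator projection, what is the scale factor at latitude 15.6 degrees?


SF = 1 / cos(15.6) = 1 / 0.963163 = 1.038

1.038


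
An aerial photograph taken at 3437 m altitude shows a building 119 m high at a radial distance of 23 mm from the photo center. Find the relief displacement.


d = h * r / H = 119 * 23 / 3437 = 0.8 mm

0.8 mm


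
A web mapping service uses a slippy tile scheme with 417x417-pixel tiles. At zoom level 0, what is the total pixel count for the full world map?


tiles per axis = 2^0 = 1
total tiles = 1^2 = 1
pixels per axis = 1 * 417 = 417
total pixels = 417^2 = 173889

173889 pixels


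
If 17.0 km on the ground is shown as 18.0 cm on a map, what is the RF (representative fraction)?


ground = 17.0 km = 1700000 cm; RF denominator = ground / map = 1700000 / 18.0 ≈ 94444; RF = 1:94444

1:94444


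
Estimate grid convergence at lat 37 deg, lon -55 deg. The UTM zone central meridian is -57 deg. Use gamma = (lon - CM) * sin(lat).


gamma = (-55 - -57) * sin(37) = 2 * 0.601815 = 1.204 degrees

1.204 degrees


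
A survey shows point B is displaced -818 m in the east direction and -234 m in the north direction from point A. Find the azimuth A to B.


az = atan2(-818, -234) = -106.0 deg
adjusted to 0-360: 254.0 degrees

254.0 degrees


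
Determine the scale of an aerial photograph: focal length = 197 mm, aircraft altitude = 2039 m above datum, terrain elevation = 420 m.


scale = f / (H - h) = 197 mm / 1619 m = 197 / 1619000 = 1:8218

1:8218


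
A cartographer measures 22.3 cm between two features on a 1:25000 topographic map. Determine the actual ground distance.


ground = 22.3 cm * 25000 / 100 = 5575.0 m = 5.575 km

5.575 km


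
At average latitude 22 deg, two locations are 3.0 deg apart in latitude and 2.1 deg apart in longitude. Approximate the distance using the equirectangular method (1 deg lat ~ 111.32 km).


dlat_km = 3.0 * 111.32 = 333.96
dlon_km = 2.1 * 111.32 * cos(22) ≈ 216.75
dist = sqrt(333.96^2 + 216.75^2) ≈ 398.1 km

398.1 km


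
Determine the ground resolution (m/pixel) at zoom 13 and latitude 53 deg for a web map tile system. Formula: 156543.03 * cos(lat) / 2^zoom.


res = 156543.03 * cos(53) / 2^13 = 156543.03 * 0.60181502 / 8192 = 11.5 m/pixel

11.5 m/pixel


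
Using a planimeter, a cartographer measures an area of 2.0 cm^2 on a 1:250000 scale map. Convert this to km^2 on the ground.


ground_area = 2.0 * (250000/100)^2 = 12500000.0 m^2 = 12.5 km^2

12.5 km^2


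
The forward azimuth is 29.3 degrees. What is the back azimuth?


back azimuth = (29.3 + 180) mod 360 = 209.3 degrees

209.3 degrees


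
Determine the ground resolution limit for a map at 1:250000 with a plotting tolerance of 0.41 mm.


ground = 0.41 mm * 250000 / 1000 = 102.5 m

102.5 m


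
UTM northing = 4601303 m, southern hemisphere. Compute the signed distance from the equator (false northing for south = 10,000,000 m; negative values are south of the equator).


For southern: actual = 4601303 - 10000000 = -5398697 m

-5398697 m


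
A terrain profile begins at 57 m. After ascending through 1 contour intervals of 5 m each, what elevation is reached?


elevation = 57 + 1 * 5 = 62 m

62 m


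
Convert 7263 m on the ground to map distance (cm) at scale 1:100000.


map_cm = 7263 * 100 / 100000 = 7.263 cm ≈ 7.26 cm

7.26 cm


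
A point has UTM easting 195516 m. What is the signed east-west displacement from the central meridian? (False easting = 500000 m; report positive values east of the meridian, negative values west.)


displacement = 195516 - 500000 = -304484 m

-304484 m


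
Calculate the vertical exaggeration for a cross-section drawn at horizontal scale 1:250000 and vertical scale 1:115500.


VE = horizontal_scale / vertical_scale = 250000 / 115500 ≈ 2.2

2.2x


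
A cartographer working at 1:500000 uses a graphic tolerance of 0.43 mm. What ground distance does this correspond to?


ground = 0.43 mm * 500000 / 1000 = 215.0 m

215.0 m


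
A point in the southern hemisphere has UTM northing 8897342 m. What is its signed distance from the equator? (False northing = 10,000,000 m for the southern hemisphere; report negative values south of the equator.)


For southern: actual = 8897342 - 10000000 = -1102658 m

-1102658 m


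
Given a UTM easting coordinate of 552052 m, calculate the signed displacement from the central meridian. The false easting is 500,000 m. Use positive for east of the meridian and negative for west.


displacement = 552052 - 500000 = 52052 m

52052 m


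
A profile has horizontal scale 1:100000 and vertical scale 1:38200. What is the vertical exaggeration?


VE = horizontal_scale / vertical_scale = 100000 / 38200 ≈ 2.6

2.6x


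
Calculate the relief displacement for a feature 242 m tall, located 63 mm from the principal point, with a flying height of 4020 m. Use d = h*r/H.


d = h * r / H = 242 * 63 / 4020 = 3.79 mm

3.79 mm


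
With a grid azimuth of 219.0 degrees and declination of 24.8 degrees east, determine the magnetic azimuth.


magnetic azimuth = grid azimuth - declination (east +ve)
mag_az = 219.0 - 24.8 = 194.2 degrees

194.2 degrees


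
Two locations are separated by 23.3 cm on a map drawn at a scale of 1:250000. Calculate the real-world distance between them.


ground = 23.3 cm * 250000 / 100 = 58250.0 m = 58.25 km

58.25 km


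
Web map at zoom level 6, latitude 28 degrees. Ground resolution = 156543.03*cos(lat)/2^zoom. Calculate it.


res = 156543.03 * cos(28) / 2^6 = 156543.03 * 0.88294759 / 64 = 2159.68 m/pixel

2159.68 m/pixel


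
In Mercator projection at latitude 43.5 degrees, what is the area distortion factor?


area_distortion = 1/cos^2(43.5) = 1.901

1.901


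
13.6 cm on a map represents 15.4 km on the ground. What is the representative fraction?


ground = 15.4 km = 1540000 cm; RF denominator = ground / map = 1540000 / 13.6 ≈ 113235; RF = 1:113235

1:113235


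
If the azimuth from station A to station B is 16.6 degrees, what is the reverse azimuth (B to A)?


back azimuth = (16.6 + 180) mod 360 = 196.6 degrees

196.6 degrees


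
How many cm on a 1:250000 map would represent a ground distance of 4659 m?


map_cm = 4659 * 100 / 250000 = 1.8636 cm ≈ 1.86 cm

1.86 cm


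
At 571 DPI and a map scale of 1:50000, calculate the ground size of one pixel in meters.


pixel_cm = 2.54 / 571 ≈ 0.004448 cm
ground = pixel_cm * 50000 / 100 = 2.54 * 50000 / (571 * 100) = 127000 / 57100 ≈ 2.22 m

2.22 m


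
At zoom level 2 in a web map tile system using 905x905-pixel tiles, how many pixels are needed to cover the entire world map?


tiles per axis = 2^2 = 4
total tiles = 4^2 = 16
pixels per axis = 4 * 905 = 3620
total pixels = 3620^2 = 13104400

13104400 pixels


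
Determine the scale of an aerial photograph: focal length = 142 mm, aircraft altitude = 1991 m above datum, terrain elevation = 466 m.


scale = f / (H - h) = 142 mm / 1525 m = 142 / 1525000 = 1:10739

1:10739


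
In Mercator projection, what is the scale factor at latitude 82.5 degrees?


SF = 1 / cos(82.5) = 1 / 0.130526 = 7.661

7.661


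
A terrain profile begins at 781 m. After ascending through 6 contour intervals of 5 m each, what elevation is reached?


elevation = 781 + 6 * 5 = 811 m

811 m


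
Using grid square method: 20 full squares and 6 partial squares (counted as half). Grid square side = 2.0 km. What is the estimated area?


effective squares = 20 + 6 * 0.5 = 23.0
area = 23.0 * 4.0 = 92.0 km^2

92.0 km^2


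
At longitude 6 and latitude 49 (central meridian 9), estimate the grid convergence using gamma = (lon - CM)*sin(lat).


gamma = (6 - 9) * sin(49) = -3 * 0.75471 = -2.264 degrees

-2.264 degrees


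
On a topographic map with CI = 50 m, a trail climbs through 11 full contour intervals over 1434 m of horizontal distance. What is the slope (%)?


elevation change = 11 * 50 = 550 m
slope = 550 / 1434 * 100 = 38.4%

38.4%


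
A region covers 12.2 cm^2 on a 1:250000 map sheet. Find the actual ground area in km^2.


ground_area = 12.2 * (250000/100)^2 = 76250000.0 m^2 = 76.25 km^2

76.25 km^2


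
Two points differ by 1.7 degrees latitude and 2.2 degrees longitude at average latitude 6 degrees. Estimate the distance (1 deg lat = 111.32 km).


dlat_km = 1.7 * 111.32 = 189.244
dlon_km = 2.2 * 111.32 * cos(6) ≈ 243.562
dist = sqrt(189.244^2 + 243.562^2) ≈ 308.4 km

308.4 km


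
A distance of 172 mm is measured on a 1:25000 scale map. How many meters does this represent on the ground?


ground = 172 mm * 25000 / 1000 = 4300.0 m

4300.0 m


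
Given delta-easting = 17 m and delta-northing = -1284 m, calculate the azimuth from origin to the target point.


az = atan2(17, -1284) = 179.2 deg
adjusted to 0-360: 179.2 degrees

179.2 degrees


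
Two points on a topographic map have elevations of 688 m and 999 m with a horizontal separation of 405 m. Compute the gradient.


gradient = (999 - 688) / 405 = 311 / 405 = 0.7679

0.7679


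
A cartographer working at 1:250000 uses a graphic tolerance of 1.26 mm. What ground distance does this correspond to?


ground = 1.26 mm * 250000 / 1000 = 315.0 m

315.0 m


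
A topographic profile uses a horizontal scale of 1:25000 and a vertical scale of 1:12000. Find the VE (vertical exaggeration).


VE = horizontal_scale / vertical_scale = 25000 / 12000 ≈ 2.1

2.1x


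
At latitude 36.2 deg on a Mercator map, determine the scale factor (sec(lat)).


SF = 1 / cos(36.2) = 1 / 0.80696 = 1.239

1.239


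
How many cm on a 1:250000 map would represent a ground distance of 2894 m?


map_cm = 2894 * 100 / 250000 = 1.1576 cm ≈ 1.16 cm

1.16 cm


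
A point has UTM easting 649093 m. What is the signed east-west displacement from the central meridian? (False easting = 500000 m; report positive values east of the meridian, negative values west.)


displacement = 649093 - 500000 = 149093 m

149093 m


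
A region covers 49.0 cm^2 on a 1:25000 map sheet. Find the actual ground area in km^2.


ground_area = 49.0 * (25000/100)^2 = 3062500.0 m^2 = 3.0625 km^2 ≈ 3.063 km^2

3.063 km^2


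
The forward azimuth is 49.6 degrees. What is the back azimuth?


back azimuth = (49.6 + 180) mod 360 = 229.6 degrees

229.6 degrees


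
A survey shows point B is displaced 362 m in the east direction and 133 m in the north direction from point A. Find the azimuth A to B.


az = atan2(362, 133) = 69.8 deg
adjusted to 0-360: 69.8 degrees

69.8 degrees


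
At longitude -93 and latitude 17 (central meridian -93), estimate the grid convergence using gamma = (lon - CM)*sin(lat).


gamma = (-93 - -93) * sin(17) = 0 * 0.292372 = 0.0 degrees

0.0 degrees


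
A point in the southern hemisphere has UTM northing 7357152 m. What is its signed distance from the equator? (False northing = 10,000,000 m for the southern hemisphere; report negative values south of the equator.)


For southern: actual = 7357152 - 10000000 = -2642848 m

-2642848 m


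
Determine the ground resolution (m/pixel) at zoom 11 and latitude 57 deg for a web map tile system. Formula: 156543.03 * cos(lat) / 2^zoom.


res = 156543.03 * cos(57) / 2^11 = 156543.03 * 0.54463904 / 2048 = 41.63 m/pixel

41.63 m/pixel


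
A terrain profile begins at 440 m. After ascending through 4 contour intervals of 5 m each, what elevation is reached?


elevation = 440 + 4 * 5 = 460 m

460 m


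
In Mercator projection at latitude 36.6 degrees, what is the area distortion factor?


area_distortion = 1/cos^2(36.6) = 1.552

1.552


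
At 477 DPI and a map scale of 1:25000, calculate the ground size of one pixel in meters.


pixel_cm = 2.54 / 477 ≈ 0.005325 cm
ground = pixel_cm * 25000 / 100 = 2.54 * 25000 / (477 * 100) = 63500 / 47700 ≈ 1.33 m

1.33 m


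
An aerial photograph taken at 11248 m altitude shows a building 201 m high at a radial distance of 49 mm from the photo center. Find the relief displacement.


d = h * r / H = 201 * 49 / 11248 = 0.88 mm

0.88 mm


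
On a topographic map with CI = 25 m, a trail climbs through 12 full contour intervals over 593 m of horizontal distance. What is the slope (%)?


elevation change = 12 * 25 = 300 m
slope = 300 / 593 * 100 = 50.6%

50.6%


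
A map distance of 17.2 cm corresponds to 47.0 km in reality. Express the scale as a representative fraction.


ground = 47.0 km = 4700000 cm; RF denominator = ground / map = 4700000 / 17.2 ≈ 273256; RF = 1:273256

1:273256


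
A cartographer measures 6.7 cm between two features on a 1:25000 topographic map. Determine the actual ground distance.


ground = 6.7 cm * 25000 / 100 = 1675.0 m = 1.675 km

1.675 km


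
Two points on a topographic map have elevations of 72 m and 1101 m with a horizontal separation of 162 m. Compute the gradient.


gradient = (1101 - 72) / 162 = 1029 / 162 = 6.3519

6.3519


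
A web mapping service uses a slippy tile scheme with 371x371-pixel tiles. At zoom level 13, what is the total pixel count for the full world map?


tiles per axis = 2^13 = 8192
total tiles = 8192^2 = 67108864
pixels per axis = 8192 * 371 = 3039232
total pixels = 3039232^2 = 9236931149824

9236931149824 pixels


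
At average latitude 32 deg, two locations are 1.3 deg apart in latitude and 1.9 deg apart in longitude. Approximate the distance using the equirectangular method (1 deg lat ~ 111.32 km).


dlat_km = 1.3 * 111.32 = 144.716
dlon_km = 1.9 * 111.32 * cos(32) ≈ 179.369
dist = sqrt(144.716^2 + 179.369^2) ≈ 230.5 km

230.5 km


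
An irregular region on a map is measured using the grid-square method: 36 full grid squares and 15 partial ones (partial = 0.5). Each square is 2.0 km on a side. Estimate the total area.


effective squares = 36 + 15 * 0.5 = 43.5
area = 43.5 * 4.0 = 174.0 km^2

174.0 km^2


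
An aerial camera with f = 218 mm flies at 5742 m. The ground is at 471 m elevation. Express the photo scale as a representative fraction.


scale = f / (H - h) = 218 mm / 5271 m = 218 / 5271000 = 1:24179

1:24179


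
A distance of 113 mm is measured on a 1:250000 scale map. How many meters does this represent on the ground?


ground = 113 mm * 250000 / 1000 = 28250.0 m

28250.0 m


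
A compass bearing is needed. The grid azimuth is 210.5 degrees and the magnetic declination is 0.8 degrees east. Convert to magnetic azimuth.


magnetic azimuth = grid azimuth - declination (east +ve)
mag_az = 210.5 - 0.8 = 209.7 degrees

209.7 degrees


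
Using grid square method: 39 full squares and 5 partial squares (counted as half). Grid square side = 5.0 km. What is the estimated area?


effective squares = 39 + 5 * 0.5 = 41.5
area = 41.5 * 25.0 = 1037.5 km^2

1037.5 km^2


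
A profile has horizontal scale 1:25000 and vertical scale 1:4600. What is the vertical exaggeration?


VE = horizontal_scale / vertical_scale = 25000 / 4600 ≈ 5.4

5.4x


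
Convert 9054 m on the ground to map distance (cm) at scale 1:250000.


map_cm = 9054 * 100 / 250000 = 3.6216 cm ≈ 3.62 cm

3.62 cm


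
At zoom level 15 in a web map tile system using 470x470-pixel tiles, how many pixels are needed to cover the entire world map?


tiles per axis = 2^15 = 32768
total tiles = 32768^2 = 1073741824
pixels per axis = 32768 * 470 = 15400960
total pixels = 15400960^2 = 237189568921600

237189568921600 pixels


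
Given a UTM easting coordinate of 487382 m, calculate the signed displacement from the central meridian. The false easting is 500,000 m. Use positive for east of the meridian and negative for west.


displacement = 487382 - 500000 = -12618 m

-12618 m


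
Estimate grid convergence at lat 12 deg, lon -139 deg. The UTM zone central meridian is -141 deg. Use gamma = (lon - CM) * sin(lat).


gamma = (-139 - -141) * sin(12) = 2 * 0.207912 = 0.416 degrees

0.416 degrees


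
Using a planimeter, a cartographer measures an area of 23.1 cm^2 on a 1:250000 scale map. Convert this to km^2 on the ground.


ground_area = 23.1 * (250000/100)^2 = 144375000.0 m^2 = 144.375 km^2

144.375 km^2


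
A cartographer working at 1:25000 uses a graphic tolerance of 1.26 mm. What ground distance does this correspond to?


ground = 1.26 mm * 25000 / 1000 = 31.5 m

31.5 m


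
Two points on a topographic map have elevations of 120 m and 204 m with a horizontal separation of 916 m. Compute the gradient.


gradient = (204 - 120) / 916 = 84 / 916 = 0.0917

0.0917


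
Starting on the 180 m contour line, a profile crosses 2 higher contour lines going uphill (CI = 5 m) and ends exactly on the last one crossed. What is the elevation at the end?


elevation = 180 + 2 * 5 = 190 m

190 m


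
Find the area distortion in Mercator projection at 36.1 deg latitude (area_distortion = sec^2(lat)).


area_distortion = 1/cos^2(36.1) = 1.532

1.532


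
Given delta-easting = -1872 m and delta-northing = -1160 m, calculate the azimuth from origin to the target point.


az = atan2(-1872, -1160) = -121.8 deg
adjusted to 0-360: 238.2 degrees

238.2 degrees


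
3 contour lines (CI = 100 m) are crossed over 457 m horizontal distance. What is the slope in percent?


elevation change = 3 * 100 = 300 m
slope = 300 / 457 * 100 = 65.6%

65.6%


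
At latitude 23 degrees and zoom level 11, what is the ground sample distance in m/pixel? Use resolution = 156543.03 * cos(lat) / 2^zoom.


res = 156543.03 * cos(23) / 2^11 = 156543.03 * 0.92050485 / 2048 = 70.36 m/pixel

70.36 m/pixel


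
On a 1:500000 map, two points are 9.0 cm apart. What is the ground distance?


ground = 9.0 cm * 500000 / 100 = 45000.0 m = 45.0 km

45.0 km


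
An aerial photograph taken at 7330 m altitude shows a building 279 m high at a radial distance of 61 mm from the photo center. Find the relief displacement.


d = h * r / H = 279 * 61 / 7330 = 2.32 mm

2.32 mm


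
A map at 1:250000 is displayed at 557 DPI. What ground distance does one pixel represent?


pixel_cm = 2.54 / 557 ≈ 0.00456 cm
ground = pixel_cm * 250000 / 100 = 2.54 * 250000 / (557 * 100) = 635000 / 55700 ≈ 11.4 m

11.4 m


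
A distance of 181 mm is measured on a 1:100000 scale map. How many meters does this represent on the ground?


ground = 181 mm * 100000 / 1000 = 18100.0 m

18100.0 m


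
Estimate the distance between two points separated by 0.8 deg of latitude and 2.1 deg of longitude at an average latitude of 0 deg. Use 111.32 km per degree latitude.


dlat_km = 0.8 * 111.32 = 89.056
dlon_km = 2.1 * 111.32 * cos(0) ≈ 233.772
dist = sqrt(89.056^2 + 233.772^2) ≈ 250.2 km

250.2 km


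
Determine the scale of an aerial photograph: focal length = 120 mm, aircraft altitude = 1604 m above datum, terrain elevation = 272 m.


scale = f / (H - h) = 120 mm / 1332 m = 120 / 1332000 = 1:11100

1:11100


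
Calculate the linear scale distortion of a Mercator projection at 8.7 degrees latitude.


SF = 1 / cos(8.7) = 1 / 0.988494 = 1.012

1.012


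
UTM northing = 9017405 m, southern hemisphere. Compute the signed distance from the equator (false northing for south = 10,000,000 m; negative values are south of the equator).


For southern: actual = 9017405 - 10000000 = -982595 m

-982595 m


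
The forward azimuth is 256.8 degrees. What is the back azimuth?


back azimuth = (256.8 + 180) mod 360 = 76.8 degrees

76.8 degrees


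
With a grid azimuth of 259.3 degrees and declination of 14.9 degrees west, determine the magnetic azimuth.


magnetic azimuth = grid azimuth - declination (east +ve)
mag_az = 259.3 - -14.9 = 274.2 degrees

274.2 degrees


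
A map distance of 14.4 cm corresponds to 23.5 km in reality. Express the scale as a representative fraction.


ground = 23.5 km = 2350000 cm; RF denominator = ground / map = 2350000 / 14.4 ≈ 163194; RF = 1:163194

1:163194


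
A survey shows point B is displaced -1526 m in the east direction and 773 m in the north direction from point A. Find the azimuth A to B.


az = atan2(-1526, 773) = -63.1 deg
adjusted to 0-360: 296.9 degrees

296.9 degrees


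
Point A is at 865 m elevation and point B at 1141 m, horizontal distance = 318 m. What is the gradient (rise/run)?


gradient = (1141 - 865) / 318 = 276 / 318 = 0.8679

0.8679


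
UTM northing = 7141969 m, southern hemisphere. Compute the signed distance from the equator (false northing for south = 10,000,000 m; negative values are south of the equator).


For southern: actual = 7141969 - 10000000 = -2858031 m

-2858031 m


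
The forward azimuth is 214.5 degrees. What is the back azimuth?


back azimuth = (214.5 + 180) mod 360 = 34.5 degrees

34.5 degrees


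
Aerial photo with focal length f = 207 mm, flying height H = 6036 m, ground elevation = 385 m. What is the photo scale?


scale = f / (H - h) = 207 mm / 5651 m = 207 / 5651000 = 1:27300

1:27300


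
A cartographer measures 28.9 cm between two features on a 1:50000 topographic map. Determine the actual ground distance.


ground = 28.9 cm * 50000 / 100 = 14450.0 m = 14.45 km

14.45 km


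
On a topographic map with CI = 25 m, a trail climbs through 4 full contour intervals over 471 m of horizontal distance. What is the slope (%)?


elevation change = 4 * 25 = 100 m
slope = 100 / 471 * 100 = 21.2%

21.2%


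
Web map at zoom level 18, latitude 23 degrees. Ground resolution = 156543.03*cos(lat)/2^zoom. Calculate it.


res = 156543.03 * cos(23) / 2^18 = 156543.03 * 0.92050485 / 262144 = 0.55 m/pixel

0.55 m/pixel


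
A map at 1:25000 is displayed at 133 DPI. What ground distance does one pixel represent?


pixel_cm = 2.54 / 133 ≈ 0.019098 cm
ground = pixel_cm * 25000 / 100 = 2.54 * 25000 / (133 * 100) = 63500 / 13300 ≈ 4.77 m

4.77 m


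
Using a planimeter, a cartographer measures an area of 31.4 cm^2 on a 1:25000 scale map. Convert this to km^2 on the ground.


ground_area = 31.4 * (25000/100)^2 = 1962500.0 m^2 = 1.9625 km^2 ≈ 1.963 km^2

1.963 km^2


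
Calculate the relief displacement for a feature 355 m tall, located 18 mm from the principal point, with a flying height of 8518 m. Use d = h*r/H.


d = h * r / H = 355 * 18 / 8518 = 0.75 mm

0.75 mm


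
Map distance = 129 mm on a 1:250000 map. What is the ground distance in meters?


ground = 129 mm * 250000 / 1000 = 32250.0 m

32250.0 m


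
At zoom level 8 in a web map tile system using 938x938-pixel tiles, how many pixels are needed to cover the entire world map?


tiles per axis = 2^8 = 256
total tiles = 256^2 = 65536
pixels per axis = 256 * 938 = 240128
total pixels = 240128^2 = 57661456384

57661456384 pixels


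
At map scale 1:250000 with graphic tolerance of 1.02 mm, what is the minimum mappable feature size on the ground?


ground = 1.02 mm * 250000 / 1000 = 255.0 m

255.0 m


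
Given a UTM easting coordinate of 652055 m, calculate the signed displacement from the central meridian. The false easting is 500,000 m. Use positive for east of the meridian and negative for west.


displacement = 652055 - 500000 = 152055 m

152055 m


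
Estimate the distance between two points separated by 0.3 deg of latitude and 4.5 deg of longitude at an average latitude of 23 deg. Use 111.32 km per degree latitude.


dlat_km = 0.3 * 111.32 = 33.396
dlon_km = 4.5 * 111.32 * cos(23) ≈ 461.118
dist = sqrt(33.396^2 + 461.118^2) ≈ 462.3 km

462.3 km


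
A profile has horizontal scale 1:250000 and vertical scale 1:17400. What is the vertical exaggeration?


VE = horizontal_scale / vertical_scale = 250000 / 17400 ≈ 14.4

14.4x


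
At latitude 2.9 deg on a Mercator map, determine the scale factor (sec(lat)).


SF = 1 / cos(2.9) = 1 / 0.998719 = 1.001

1.001


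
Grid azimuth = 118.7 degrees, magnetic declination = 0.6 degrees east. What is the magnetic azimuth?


magnetic azimuth = grid azimuth - declination (east +ve)
mag_az = 118.7 - 0.6 = 118.1 degrees

118.1 degrees


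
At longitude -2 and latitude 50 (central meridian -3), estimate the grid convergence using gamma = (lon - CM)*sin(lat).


gamma = (-2 - -3) * sin(50) = 1 * 0.766044 = 0.766 degrees

0.766 degrees


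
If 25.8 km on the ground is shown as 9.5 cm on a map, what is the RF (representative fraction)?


ground = 25.8 km = 2580000 cm; RF denominator = ground / map = 2580000 / 9.5 ≈ 271579; RF = 1:271579

1:271579


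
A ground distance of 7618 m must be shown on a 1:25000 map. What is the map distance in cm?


map_cm = 7618 * 100 / 25000 = 30.472 cm ≈ 30.47 cm

30.47 cm


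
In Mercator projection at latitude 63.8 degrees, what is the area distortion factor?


area_distortion = 1/cos^2(63.8) = 5.13

5.13


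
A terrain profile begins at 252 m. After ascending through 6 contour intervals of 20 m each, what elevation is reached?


elevation = 252 + 6 * 20 = 372 m

372 m


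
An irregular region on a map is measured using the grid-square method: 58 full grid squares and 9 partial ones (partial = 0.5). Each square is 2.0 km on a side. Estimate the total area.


effective squares = 58 + 9 * 0.5 = 62.5
area = 62.5 * 4.0 = 250.0 km^2

250.0 km^2


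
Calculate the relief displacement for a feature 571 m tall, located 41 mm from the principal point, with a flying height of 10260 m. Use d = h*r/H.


d = h * r / H = 571 * 41 / 10260 = 2.28 mm

2.28 mm


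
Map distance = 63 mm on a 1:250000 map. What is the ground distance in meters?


ground = 63 mm * 250000 / 1000 = 15750.0 m

15750.0 m


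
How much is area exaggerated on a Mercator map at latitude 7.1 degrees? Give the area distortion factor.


area_distortion = 1/cos^2(7.1) = 1.016

1.016


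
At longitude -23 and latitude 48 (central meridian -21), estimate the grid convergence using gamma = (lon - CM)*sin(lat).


gamma = (-23 - -21) * sin(48) = -2 * 0.743145 = -1.486 degrees

-1.486 degrees


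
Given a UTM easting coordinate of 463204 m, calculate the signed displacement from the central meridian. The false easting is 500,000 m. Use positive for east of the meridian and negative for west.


displacement = 463204 - 500000 = -36796 m

-36796 m


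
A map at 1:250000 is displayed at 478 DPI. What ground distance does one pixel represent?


pixel_cm = 2.54 / 478 ≈ 0.005314 cm
ground = pixel_cm * 250000 / 100 = 2.54 * 250000 / (478 * 100) = 635000 / 47800 ≈ 13.28 m

13.28 m


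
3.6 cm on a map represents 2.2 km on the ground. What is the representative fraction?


ground = 2.2 km = 220000 cm; RF denominator = ground / map = 220000 / 3.6 ≈ 61111; RF = 1:61111

1:61111


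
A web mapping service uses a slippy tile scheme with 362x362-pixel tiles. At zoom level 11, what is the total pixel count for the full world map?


tiles per axis = 2^11 = 2048
total tiles = 2048^2 = 4194304
pixels per axis = 2048 * 362 = 741376
total pixels = 741376^2 = 549638373376

549638373376 pixels


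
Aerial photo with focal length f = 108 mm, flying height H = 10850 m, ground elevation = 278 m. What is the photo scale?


scale = f / (H - h) = 108 mm / 10572 m = 108 / 10572000 = 1:97889

1:97889


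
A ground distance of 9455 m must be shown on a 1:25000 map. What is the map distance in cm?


map_cm = 9455 * 100 / 25000 = 37.82 cm

37.82 cm


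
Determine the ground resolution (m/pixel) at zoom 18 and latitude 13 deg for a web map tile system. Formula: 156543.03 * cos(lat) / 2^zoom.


res = 156543.03 * cos(13) / 2^18 = 156543.03 * 0.97437006 / 262144 = 0.58 m/pixel

0.58 m/pixel


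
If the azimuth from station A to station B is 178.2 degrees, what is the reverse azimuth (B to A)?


back azimuth = (178.2 + 180) mod 360 = 358.2 degrees

358.2 degrees


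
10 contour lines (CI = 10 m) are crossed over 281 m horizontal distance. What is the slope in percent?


elevation change = 10 * 10 = 100 m
slope = 100 / 281 * 100 = 35.6%

35.6%


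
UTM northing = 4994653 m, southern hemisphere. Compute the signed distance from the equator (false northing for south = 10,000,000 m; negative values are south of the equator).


For southern: actual = 4994653 - 10000000 = -5005347 m

-5005347 m


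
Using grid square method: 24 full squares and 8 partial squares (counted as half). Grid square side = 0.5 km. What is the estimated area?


effective squares = 24 + 8 * 0.5 = 28.0
area = 28.0 * 0.25 = 7.0 km^2

7.0 km^2


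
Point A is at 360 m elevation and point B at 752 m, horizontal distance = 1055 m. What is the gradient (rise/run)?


gradient = (752 - 360) / 1055 = 392 / 1055 = 0.3716

0.3716


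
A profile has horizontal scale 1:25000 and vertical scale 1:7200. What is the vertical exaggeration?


VE = horizontal_scale / vertical_scale = 25000 / 7200 ≈ 3.5

3.5x


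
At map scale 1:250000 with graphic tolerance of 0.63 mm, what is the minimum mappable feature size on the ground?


ground = 0.63 mm * 250000 / 1000 = 157.5 m

157.5 m


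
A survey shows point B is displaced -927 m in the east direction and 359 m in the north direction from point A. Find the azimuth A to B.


az = atan2(-927, 359) = -68.8 deg
adjusted to 0-360: 291.2 degrees

291.2 degrees


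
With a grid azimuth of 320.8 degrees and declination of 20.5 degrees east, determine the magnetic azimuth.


magnetic azimuth = grid azimuth - declination (east +ve)
mag_az = 320.8 - 20.5 = 300.3 degrees

300.3 degrees


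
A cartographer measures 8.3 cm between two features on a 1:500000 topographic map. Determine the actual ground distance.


ground = 8.3 cm * 500000 / 100 = 41500.0 m = 41.5 km

41.5 km


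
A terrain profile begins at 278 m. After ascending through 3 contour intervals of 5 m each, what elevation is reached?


elevation = 278 + 3 * 5 = 293 m

293 m


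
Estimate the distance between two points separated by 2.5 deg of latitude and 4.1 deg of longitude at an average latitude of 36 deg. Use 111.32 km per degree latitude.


dlat_km = 2.5 * 111.32 = 278.3
dlon_km = 4.1 * 111.32 * cos(36) ≈ 369.245
dist = sqrt(278.3^2 + 369.245^2) ≈ 462.4 km

462.4 km
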